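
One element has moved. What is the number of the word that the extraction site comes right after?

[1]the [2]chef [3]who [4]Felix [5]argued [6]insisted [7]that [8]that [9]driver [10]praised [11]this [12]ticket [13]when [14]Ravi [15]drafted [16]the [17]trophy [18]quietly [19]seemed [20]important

5

The displaced element is "the chef" (word 2).
It is linked across 1 clause boundary (Ø).
It functions as the subject of "insisted", so the gap sits immediately after word 5 ("argued").
Base order: Felix argued that the chef insisted that that driver praised this ticket when Ravi drafted the trophy quietly.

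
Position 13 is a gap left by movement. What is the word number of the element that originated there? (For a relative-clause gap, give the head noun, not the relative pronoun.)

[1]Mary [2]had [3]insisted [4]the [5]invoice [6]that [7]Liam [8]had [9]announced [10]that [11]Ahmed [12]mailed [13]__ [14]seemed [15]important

5

The gap at 13 is the object of "mailed", inside a relative clause.
The relative pronoun is "that" (word 6); it is bound by the head noun immediately before it.
Its filler is the head noun "invoice", at word 5.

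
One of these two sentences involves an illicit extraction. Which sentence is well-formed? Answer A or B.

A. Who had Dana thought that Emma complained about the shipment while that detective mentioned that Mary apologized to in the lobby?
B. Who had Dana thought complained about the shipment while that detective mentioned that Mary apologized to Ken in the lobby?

B

In A, the wh-phrase is extracted from inside an adjunct island (introduced by "while"), which blocks movement.
In B, the extraction path crosses only that-complement boundaries, which are transparent.
So B is grammatical.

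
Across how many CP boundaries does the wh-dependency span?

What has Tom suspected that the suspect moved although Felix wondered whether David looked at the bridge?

1

"what" is extracted from the object of "moved".
Boundaries crossed, outermost first: [that] — 1 in total.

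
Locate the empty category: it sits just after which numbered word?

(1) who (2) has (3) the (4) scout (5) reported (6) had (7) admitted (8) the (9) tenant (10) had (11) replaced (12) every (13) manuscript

5

The displaced element is "who" (word 1).
It is linked across 1 clause boundary (Ø).
It functions as the subject of "admitted", so the gap sits immediately after word 5 ("reported").
Base order: The scout has reported that who had admitted the tenant had replaced every manuscript.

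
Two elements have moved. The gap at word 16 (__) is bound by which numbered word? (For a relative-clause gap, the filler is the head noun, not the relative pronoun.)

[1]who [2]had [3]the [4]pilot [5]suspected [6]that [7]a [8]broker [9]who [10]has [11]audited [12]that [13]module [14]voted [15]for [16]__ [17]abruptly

1

The marked gap is the object of the preposition "for" of "voted".
Its filler is the fronted wh-phrase "who", at word 1.
(The other dependency links word 8 to a gap after word 9.)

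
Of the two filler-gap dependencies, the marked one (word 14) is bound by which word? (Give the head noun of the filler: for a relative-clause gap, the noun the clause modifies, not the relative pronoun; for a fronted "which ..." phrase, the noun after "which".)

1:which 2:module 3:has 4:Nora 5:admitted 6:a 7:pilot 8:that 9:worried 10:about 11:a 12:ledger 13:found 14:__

2

The marked gap is the direct object of "found".
Its filler is the fronted wh-phrase "which module", at word 2.
(The other dependency links word 7 to a gap after word 8.)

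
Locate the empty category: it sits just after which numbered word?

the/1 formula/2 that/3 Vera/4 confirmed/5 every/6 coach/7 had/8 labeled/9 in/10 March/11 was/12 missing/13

9

The displaced element is "the formula" (word 2).
It is linked across 1 clause boundary (Ø).
It functions as the direct object of "labeled", so the gap sits immediately after word 9 ("labeled").
Base order: Vera confirmed every coach had labeled the formula in March.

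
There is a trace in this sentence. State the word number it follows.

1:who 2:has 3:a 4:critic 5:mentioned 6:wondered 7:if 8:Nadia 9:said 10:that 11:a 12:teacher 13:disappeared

5

The displaced element is "who" (word 1).
It is linked across 1 clause boundary (Ø).
It functions as the subject of "wondered", so the gap sits immediately after word 5 ("mentioned").
Base order: A critic has mentioned who wondered if Nadia said that a teacher disappeared.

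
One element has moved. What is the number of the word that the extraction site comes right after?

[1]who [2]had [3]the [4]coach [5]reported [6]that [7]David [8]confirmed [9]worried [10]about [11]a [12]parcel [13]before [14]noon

The displaced element is "who" (word 1).
It is linked across 2 clause boundaries (that → Ø).
It functions as the subject of "worried", so the gap sits immediately after word 8 ("confirmed").
Base order: The coach had reported that David confirmed who worried about a parcel before noon.

8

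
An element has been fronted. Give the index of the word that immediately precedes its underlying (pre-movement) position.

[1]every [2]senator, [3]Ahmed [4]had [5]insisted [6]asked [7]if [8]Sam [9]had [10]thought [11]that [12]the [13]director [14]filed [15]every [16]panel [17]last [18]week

5

The displaced element is "every senator" (word 2).
It is linked across 1 clause boundary (Ø).
It functions as the subject of "asked", so the gap sits immediately after word 5 ("insisted").
Base order: Ahmed had insisted that every senator asked if Sam had thought that the director filed every panel last week.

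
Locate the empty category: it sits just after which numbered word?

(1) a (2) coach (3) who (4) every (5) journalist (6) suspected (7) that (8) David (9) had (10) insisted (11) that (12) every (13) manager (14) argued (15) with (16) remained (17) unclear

15

The displaced element is "a coach" (word 2).
It is linked across 2 clause boundaries (that → that).
It functions as the object of the preposition "with" of "argued", so the gap sits immediately after word 15 ("with").
Base order: Every journalist suspected that David had insisted that every manager argued with a coach.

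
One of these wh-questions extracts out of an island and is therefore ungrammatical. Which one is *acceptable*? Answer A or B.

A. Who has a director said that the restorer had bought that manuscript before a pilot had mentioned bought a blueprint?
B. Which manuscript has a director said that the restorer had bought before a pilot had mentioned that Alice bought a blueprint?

In A, the wh-phrase is extracted from inside an adjunct island (introduced by "before"), which blocks movement.
In B, the extraction path crosses only that-complement boundaries, which are transparent.
So B is grammatical.

B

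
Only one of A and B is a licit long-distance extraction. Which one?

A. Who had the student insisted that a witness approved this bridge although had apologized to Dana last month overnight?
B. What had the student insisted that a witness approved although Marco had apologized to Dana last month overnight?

B

In A, the wh-phrase is extracted from inside an adjunct island (introduced by "although"), which blocks movement.
In B, the extraction path crosses only that-complement boundaries, which are transparent.
So B is grammatical.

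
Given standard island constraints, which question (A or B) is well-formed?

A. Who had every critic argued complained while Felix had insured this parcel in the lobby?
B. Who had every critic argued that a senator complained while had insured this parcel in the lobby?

A

In B, the wh-phrase is extracted from inside an adjunct island (introduced by "while"), which blocks movement.
In A, the extraction path crosses only that-complement boundaries, which are transparent.
So A is grammatical.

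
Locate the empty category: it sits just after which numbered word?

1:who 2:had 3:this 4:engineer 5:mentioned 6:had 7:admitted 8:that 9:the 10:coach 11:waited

The displaced element is "who" (word 1).
It is linked across 1 clause boundary (Ø).
It functions as the subject of "admitted", so the gap sits immediately after word 5 ("mentioned").
Base order: This engineer had mentioned who had admitted that the coach waited.

5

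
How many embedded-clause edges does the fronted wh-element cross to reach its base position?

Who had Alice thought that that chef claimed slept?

"who" is extracted from the subject of "slept".
Boundaries crossed, outermost first: [that], [Ø] — 2 in total.

2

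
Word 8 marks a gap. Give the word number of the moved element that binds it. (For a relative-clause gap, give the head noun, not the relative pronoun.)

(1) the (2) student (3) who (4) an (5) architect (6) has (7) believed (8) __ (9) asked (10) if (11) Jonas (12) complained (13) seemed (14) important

2

The gap at 8 is the subject of "asked", inside a relative clause.
The relative pronoun is "who" (word 3); it is bound by the head noun immediately before it.
Its filler is the head noun "student", at word 2.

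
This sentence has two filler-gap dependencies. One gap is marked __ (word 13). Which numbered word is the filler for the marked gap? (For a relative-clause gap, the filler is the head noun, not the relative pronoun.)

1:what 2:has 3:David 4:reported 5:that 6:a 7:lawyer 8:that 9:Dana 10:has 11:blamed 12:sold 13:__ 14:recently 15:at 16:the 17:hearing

1

The marked gap is the direct object of "sold".
Its filler is the fronted wh-phrase "what", at word 1.
(The other dependency links word 7 to a gap after word 11.)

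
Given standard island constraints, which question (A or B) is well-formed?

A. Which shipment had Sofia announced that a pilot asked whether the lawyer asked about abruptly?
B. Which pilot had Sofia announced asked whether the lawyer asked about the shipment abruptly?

In A, the wh-phrase is extracted from inside a wh-island (introduced by "whether"), which blocks movement.
In B, the extraction path crosses only that-complement boundaries, which are transparent.
So B is grammatical.

B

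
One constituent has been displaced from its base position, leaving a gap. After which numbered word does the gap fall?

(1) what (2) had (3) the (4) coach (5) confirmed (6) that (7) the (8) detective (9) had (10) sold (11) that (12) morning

The displaced element is "what" (word 1).
It is linked across 1 clause boundary (that).
It functions as the direct object of "sold", so the gap sits immediately after word 10 ("sold").
Base order: The coach had confirmed that the detective had sold what that morning.

10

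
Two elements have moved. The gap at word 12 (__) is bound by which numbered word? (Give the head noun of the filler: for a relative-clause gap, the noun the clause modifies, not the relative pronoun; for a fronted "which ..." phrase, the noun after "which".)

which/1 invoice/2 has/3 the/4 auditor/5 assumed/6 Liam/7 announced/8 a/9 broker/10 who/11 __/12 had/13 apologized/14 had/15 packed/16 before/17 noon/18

The marked gap is inside the relative clause, the subject of "apologized".
Its filler is the head noun "broker" (via "who"), at word 10.
(The other dependency links word 2 to a gap after word 16.)

10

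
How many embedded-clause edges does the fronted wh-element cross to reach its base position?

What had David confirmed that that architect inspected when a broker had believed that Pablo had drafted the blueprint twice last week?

1

"what" is extracted from the object of "inspected".
Boundaries crossed, outermost first: [that] — 1 in total.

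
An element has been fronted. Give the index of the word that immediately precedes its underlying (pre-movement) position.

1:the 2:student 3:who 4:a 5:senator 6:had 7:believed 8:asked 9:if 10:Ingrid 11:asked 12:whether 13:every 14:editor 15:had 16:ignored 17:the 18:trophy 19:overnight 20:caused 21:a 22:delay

The displaced element is "the student" (word 2).
It is linked across 1 clause boundary (Ø).
It functions as the subject of "asked", so the gap sits immediately after word 7 ("believed").
Base order: A senator had believed that the student asked if Ingrid asked whether every editor had ignored the trophy overnight.

7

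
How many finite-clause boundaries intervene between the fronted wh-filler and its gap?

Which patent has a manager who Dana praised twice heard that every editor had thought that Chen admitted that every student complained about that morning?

3

"which patent" is extracted from the PP object of "complained".
Boundaries crossed, outermost first: [that], [that], [that] — 3 in total.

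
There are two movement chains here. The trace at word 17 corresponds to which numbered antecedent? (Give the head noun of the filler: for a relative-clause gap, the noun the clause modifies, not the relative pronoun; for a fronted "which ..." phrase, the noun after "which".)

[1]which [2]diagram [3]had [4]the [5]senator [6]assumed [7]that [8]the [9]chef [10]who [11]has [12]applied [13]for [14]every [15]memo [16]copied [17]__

The marked gap is the direct object of "copied".
Its filler is the fronted wh-phrase "which diagram", at word 2.
(The other dependency links word 9 to a gap after word 10.)

2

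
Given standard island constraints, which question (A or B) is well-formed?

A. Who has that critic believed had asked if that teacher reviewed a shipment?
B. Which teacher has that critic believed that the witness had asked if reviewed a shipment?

In B, the wh-phrase is extracted from inside a wh-island (introduced by "if"), which blocks movement.
In A, the extraction path crosses only that-complement boundaries, which are transparent.
So A is grammatical.

A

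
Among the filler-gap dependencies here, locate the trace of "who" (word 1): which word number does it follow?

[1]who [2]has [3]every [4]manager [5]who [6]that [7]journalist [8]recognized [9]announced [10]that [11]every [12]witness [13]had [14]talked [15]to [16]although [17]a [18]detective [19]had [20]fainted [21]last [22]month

The displaced element is "who" (word 1).
It is linked across 1 clause boundary (that).
It functions as the object of the preposition "to" of "talked", so the gap sits immediately after word 15 ("to").
Base order: Every manager who that journalist recognized has announced that every witness had talked to who although a detective had fainted last month.

15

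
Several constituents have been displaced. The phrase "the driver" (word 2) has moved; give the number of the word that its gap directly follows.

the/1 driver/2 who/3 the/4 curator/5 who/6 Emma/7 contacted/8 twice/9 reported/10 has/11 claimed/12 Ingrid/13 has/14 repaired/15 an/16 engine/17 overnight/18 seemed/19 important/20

The displaced element is "the driver" (word 2).
It is linked across 1 clause boundary (Ø).
It functions as the subject of "claimed", so the gap sits immediately after word 10 ("reported").
Base order: The curator who Emma contacted twice reported that the driver has claimed Ingrid has repaired an engine overnight.

10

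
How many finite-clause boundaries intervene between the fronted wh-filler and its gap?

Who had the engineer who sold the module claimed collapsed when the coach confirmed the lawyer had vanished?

1

"who" is extracted from the subject of "collapsed".
Boundaries crossed, outermost first: [Ø] — 1 in total.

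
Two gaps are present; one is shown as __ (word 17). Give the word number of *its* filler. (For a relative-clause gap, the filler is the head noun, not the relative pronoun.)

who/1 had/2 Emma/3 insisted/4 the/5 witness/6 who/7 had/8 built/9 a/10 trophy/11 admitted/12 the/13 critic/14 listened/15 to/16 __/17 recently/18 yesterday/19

1

The marked gap is the object of the preposition "to" of "listened".
Its filler is the fronted wh-phrase "who", at word 1.
(The other dependency links word 6 to a gap after word 7.)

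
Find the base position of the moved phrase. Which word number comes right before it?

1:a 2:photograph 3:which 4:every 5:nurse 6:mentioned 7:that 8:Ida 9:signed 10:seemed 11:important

The displaced element is "a photograph" (word 2).
It is linked across 1 clause boundary (that).
It functions as the direct object of "signed", so the gap sits immediately after word 9 ("signed").
Base order: Every nurse mentioned that Ida signed a photograph.

9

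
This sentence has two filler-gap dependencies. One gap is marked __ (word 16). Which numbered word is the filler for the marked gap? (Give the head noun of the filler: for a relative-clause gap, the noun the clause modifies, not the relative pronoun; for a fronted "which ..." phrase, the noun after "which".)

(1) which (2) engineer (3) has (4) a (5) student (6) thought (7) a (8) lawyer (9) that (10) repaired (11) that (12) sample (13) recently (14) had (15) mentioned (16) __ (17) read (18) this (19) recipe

The marked gap is the subject of "read".
Its filler is the fronted wh-phrase "which engineer", at word 2.
(The other dependency links word 8 to a gap after word 9.)

2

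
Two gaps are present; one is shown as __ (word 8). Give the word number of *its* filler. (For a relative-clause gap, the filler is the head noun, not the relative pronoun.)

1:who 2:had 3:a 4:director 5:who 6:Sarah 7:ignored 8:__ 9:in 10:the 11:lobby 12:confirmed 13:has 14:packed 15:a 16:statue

4

The marked gap is inside the relative clause, the direct object of "ignored".
Its filler is the head noun "director" (via "who"), at word 4.
(The other dependency links word 1 to a gap after word 12.)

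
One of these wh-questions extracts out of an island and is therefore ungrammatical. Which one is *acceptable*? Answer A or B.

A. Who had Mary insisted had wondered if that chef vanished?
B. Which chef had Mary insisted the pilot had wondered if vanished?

A

In B, the wh-phrase is extracted from inside a wh-island (introduced by "if"), which blocks movement.
In A, the extraction path crosses only that-complement boundaries, which are transparent.
So A is grammatical.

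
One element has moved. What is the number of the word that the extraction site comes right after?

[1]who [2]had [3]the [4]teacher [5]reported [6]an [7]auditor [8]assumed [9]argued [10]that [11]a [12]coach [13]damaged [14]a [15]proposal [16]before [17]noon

The displaced element is "who" (word 1).
It is linked across 2 clause boundaries (Ø → Ø).
It functions as the subject of "argued", so the gap sits immediately after word 8 ("assumed").
Base order: The teacher had reported an auditor assumed that who argued that a coach damaged a proposal before noon.

8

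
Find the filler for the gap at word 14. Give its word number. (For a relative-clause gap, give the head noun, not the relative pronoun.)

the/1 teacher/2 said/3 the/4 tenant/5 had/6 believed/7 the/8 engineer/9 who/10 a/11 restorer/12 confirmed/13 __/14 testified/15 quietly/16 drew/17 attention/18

9

The gap at 14 is the subject of "testified", inside a relative clause.
The relative pronoun is "who" (word 10); it is bound by the head noun immediately before it.
Its filler is the head noun "engineer", at word 9.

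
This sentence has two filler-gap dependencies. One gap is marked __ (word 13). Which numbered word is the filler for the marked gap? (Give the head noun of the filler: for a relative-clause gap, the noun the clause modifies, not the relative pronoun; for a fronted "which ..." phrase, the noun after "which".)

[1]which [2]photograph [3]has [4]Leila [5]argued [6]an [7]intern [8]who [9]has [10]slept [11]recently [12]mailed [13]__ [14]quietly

The marked gap is the direct object of "mailed".
Its filler is the fronted wh-phrase "which photograph", at word 2.
(The other dependency links word 7 to a gap after word 8.)

2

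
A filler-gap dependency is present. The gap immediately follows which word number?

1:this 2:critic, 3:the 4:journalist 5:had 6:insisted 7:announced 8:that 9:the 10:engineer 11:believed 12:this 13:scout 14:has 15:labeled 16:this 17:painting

The displaced element is "this critic" (word 2).
It is linked across 1 clause boundary (Ø).
It functions as the subject of "announced", so the gap sits immediately after word 6 ("insisted").
Base order: The journalist had insisted this critic announced that the engineer believed this scout has labeled this painting.

6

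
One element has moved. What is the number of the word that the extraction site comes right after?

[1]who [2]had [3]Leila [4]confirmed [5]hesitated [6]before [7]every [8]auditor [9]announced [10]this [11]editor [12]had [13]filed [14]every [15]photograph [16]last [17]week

The displaced element is "who" (word 1).
It is linked across 1 clause boundary (Ø).
It functions as the subject of "hesitated", so the gap sits immediately after word 4 ("confirmed").
Base order: Leila had confirmed that who hesitated before every auditor announced this editor had filed every photograph last week.

4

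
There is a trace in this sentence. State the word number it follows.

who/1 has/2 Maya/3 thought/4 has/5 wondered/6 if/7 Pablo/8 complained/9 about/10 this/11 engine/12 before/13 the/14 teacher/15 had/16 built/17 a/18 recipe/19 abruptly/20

The displaced element is "who" (word 1).
It is linked across 1 clause boundary (Ø).
It functions as the subject of "wondered", so the gap sits immediately after word 4 ("thought").
Base order: Maya has thought that who has wondered if Pablo complained about this engine before the teacher had built a recipe abruptly.

4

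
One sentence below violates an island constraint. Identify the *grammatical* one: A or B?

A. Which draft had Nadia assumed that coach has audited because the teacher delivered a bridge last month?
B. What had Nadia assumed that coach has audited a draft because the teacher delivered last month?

A

In B, the wh-phrase is extracted from inside an adjunct island (introduced by "because"), which blocks movement.
In A, the extraction path crosses only that-complement boundaries, which are transparent.
So A is grammatical.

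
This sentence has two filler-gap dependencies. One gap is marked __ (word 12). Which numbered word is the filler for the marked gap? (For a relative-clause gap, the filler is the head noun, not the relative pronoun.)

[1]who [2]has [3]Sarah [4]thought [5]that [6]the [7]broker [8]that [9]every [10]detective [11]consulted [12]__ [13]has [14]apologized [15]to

The marked gap is inside the relative clause, the direct object of "consulted".
Its filler is the head noun "broker" (via "that"), at word 7.
(The other dependency links word 1 to a gap after word 15.)

7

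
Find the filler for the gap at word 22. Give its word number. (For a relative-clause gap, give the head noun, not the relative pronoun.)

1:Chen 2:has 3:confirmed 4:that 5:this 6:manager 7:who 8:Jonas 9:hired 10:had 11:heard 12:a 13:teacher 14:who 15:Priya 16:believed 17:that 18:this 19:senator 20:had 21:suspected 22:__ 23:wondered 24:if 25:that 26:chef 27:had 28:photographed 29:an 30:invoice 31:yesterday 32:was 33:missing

13

The gap at 22 is the subject of "wondered", inside a relative clause.
The relative pronoun is "who" (word 14); it is bound by the head noun immediately before it.
Its filler is the head noun "teacher", at word 13.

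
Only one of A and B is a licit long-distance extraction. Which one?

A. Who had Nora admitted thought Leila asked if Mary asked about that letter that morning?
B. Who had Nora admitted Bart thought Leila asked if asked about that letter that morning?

In B, the wh-phrase is extracted from inside a wh-island (introduced by "if"), which blocks movement.
In A, the extraction path crosses only that-complement boundaries, which are transparent.
So A is grammatical.

A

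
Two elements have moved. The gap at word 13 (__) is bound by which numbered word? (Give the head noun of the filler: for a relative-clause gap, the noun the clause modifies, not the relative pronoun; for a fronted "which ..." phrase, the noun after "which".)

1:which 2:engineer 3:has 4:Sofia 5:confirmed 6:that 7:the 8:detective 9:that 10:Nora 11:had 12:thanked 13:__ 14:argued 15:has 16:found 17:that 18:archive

8

The marked gap is inside the relative clause, the direct object of "thanked".
Its filler is the head noun "detective" (via "that"), at word 8.
(The other dependency links word 2 to a gap after word 14.)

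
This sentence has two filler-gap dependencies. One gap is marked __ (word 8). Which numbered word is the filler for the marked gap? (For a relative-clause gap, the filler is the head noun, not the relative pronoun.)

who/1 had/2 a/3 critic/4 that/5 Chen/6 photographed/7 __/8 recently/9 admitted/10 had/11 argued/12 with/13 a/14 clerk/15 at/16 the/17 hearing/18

The marked gap is inside the relative clause, the direct object of "photographed".
Its filler is the head noun "critic" (via "that"), at word 4.
(The other dependency links word 1 to a gap after word 10.)

4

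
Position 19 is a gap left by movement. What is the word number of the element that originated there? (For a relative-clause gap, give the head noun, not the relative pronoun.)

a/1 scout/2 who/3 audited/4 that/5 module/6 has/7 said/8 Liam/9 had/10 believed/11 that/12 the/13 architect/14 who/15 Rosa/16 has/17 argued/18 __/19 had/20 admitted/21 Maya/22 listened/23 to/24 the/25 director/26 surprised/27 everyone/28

The gap at 19 is the subject of "admitted", inside a relative clause.
The relative pronoun is "who" (word 15); it is bound by the head noun immediately before it.
Its filler is the head noun "architect", at word 14.

14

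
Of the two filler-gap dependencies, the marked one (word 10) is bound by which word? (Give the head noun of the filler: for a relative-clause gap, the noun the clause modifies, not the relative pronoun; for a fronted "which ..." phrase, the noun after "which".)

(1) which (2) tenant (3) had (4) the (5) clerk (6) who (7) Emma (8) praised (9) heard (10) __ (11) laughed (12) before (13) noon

2

The marked gap is the subject of "laughed".
Its filler is the fronted wh-phrase "which tenant", at word 2.
(The other dependency links word 5 to a gap after word 8.)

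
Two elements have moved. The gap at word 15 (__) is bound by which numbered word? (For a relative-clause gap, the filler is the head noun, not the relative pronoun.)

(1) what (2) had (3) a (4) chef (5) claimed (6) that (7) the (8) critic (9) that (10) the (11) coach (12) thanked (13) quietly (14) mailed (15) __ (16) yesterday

1

The marked gap is the direct object of "mailed".
Its filler is the fronted wh-phrase "what", at word 1.
(The other dependency links word 8 to a gap after word 12.)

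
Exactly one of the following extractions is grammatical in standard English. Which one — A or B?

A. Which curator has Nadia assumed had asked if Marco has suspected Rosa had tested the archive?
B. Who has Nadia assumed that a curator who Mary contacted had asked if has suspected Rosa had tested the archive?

In B, the wh-phrase is extracted from inside a wh-island (introduced by "if"), which blocks movement.
In A, the extraction path crosses only that-complement boundaries, which are transparent.
So A is grammatical.

A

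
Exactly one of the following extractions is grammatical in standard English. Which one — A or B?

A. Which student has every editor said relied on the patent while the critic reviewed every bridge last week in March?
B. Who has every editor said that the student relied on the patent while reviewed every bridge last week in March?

In B, the wh-phrase is extracted from inside an adjunct island (introduced by "while"), which blocks movement.
In A, the extraction path crosses only that-complement boundaries, which are transparent.
So A is grammatical.

A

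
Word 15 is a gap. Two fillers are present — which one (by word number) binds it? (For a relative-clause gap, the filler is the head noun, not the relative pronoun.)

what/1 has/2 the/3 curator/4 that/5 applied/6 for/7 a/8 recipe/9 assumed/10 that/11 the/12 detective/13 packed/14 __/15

1

The marked gap is the direct object of "packed".
Its filler is the fronted wh-phrase "what", at word 1.
(The other dependency links word 4 to a gap after word 5.)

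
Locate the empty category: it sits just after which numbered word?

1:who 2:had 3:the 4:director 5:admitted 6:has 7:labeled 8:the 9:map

5

The displaced element is "who" (word 1).
It is linked across 1 clause boundary (Ø).
It functions as the subject of "labeled", so the gap sits immediately after word 5 ("admitted").
Base order: The director had admitted that who has labeled the map.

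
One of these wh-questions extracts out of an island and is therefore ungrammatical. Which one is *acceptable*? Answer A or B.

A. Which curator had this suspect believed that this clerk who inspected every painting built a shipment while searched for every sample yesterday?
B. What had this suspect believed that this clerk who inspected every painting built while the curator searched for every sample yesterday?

In A, the wh-phrase is extracted from inside an adjunct island (introduced by "while"), which blocks movement.
In B, the extraction path crosses only that-complement boundaries, which are transparent.
So B is grammatical.

B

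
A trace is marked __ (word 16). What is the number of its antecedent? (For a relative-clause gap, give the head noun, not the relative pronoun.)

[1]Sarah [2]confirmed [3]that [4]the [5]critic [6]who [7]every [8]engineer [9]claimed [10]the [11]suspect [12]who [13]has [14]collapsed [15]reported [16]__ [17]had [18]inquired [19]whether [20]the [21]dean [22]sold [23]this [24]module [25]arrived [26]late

The gap at 16 is the subject of "inquired", inside a relative clause.
The relative pronoun is "who" (word 6); it is bound by the head noun immediately before it.
Its filler is the head noun "critic", at word 5.

5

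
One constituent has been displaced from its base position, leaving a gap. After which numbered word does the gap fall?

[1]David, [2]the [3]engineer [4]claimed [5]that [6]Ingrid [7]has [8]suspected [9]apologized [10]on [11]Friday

The displaced element is "David" (word 1).
It is linked across 2 clause boundaries (that → Ø).
It functions as the subject of "apologized", so the gap sits immediately after word 8 ("suspected").
Base order: The engineer claimed that Ingrid has suspected that David apologized on Friday.

8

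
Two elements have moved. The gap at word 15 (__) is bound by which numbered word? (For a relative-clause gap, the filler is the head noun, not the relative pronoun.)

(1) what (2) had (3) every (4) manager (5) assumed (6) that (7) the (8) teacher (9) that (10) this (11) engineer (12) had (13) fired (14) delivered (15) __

The marked gap is the direct object of "delivered".
Its filler is the fronted wh-phrase "what", at word 1.
(The other dependency links word 8 to a gap after word 13.)

1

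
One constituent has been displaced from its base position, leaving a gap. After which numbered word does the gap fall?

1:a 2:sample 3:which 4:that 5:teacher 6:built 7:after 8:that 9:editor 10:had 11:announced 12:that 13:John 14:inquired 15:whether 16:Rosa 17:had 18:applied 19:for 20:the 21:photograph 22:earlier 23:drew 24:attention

6

The displaced element is "a sample" (word 2).
It functions as the direct object of "built", so the gap sits immediately after word 6 ("built").
Base order: That teacher built a sample after that editor had announced that John inquired whether Rosa had applied for the photograph earlier.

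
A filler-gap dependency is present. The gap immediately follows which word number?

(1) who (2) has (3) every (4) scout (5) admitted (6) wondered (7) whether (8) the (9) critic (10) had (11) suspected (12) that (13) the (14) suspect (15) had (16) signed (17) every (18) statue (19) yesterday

The displaced element is "who" (word 1).
It is linked across 1 clause boundary (Ø).
It functions as the subject of "wondered", so the gap sits immediately after word 5 ("admitted").
Base order: Every scout has admitted that who wondered whether the critic had suspected that the suspect had signed every statue yesterday.

5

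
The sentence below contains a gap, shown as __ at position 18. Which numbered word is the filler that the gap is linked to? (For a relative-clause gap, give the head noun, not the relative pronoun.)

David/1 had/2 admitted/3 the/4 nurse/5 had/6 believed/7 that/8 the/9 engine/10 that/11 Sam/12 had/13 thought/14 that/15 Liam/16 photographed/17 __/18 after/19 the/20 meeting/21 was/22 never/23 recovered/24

The gap at 18 is the object of "photographed", inside a relative clause.
The relative pronoun is "that" (word 11); it is bound by the head noun immediately before it.
Its filler is the head noun "engine", at word 10.

10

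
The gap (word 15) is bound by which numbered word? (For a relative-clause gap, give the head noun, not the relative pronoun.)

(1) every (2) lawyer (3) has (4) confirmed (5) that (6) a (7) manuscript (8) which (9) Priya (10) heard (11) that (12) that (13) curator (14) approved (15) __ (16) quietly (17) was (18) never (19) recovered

7

The gap at 15 is the object of "approved", inside a relative clause.
The relative pronoun is "which" (word 8); it is bound by the head noun immediately before it.
Its filler is the head noun "manuscript", at word 7.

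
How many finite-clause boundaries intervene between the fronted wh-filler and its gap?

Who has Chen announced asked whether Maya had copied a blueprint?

"who" is extracted from the subject of "asked".
Boundaries crossed, outermost first: [Ø] — 1 in total.

1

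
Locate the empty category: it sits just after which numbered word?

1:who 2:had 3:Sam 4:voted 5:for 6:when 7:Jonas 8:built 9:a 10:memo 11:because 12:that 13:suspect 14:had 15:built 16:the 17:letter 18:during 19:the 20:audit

The displaced element is "who" (word 1).
It functions as the object of the preposition "for" of "voted", so the gap sits immediately after word 5 ("for").
Base order: Sam had voted for who when Jonas built a memo because that suspect had built the letter during the audit.

5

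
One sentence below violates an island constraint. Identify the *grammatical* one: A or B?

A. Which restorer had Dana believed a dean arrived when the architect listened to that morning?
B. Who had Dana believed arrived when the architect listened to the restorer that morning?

In A, the wh-phrase is extracted from inside an adjunct island (introduced by "when"), which blocks movement.
In B, the extraction path crosses only that-complement boundaries, which are transparent.
So B is grammatical.

B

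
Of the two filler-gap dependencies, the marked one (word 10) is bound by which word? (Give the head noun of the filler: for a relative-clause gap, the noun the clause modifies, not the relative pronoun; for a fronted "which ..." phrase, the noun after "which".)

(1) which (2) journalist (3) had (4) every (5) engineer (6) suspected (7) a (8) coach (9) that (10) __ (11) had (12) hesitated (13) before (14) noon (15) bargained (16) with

The marked gap is inside the relative clause, the subject of "hesitated".
Its filler is the head noun "coach" (via "that"), at word 8.
(The other dependency links word 2 to a gap after word 16.)

8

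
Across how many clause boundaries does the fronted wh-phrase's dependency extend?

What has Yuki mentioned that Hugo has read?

1

"what" is extracted from the object of "read".
Boundaries crossed, outermost first: [that] — 1 in total.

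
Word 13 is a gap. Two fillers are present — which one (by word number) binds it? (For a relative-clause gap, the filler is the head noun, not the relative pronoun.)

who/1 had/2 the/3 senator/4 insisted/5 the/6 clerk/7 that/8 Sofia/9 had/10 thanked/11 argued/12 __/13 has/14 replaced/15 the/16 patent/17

1

The marked gap is the subject of "replaced".
Its filler is the fronted wh-phrase "who", at word 1.
(The other dependency links word 7 to a gap after word 11.)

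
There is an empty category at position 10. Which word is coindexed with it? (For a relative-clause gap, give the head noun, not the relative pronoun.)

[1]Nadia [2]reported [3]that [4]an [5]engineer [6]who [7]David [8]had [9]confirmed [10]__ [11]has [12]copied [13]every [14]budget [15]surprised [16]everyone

The gap at 10 is the subject of "copied", inside a relative clause.
The relative pronoun is "who" (word 6); it is bound by the head noun immediately before it.
Its filler is the head noun "engineer", at word 5.

5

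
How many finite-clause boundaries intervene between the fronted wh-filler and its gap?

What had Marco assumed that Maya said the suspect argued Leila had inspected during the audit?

"what" is extracted from the object of "inspected".
Boundaries crossed, outermost first: [that], [Ø], [Ø] — 3 in total.

3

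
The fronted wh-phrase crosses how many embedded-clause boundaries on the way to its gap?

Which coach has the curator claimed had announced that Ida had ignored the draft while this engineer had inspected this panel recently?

"which coach" is extracted from the subject of "announced".
Boundaries crossed, outermost first: [Ø] — 1 in total.

1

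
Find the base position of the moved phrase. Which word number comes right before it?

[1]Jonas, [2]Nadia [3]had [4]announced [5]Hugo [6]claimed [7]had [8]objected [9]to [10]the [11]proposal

The displaced element is "Jonas" (word 1).
It is linked across 2 clause boundaries (Ø → Ø).
It functions as the subject of "objected", so the gap sits immediately after word 6 ("claimed").
Base order: Nadia had announced Hugo claimed that Jonas had objected to the proposal.

6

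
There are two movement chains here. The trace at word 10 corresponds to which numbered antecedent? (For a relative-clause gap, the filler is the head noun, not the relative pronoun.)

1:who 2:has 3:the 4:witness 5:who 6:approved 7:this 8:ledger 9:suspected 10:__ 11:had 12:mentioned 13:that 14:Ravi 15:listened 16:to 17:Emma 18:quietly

1

The marked gap is the subject of "mentioned".
Its filler is the fronted wh-phrase "who", at word 1.
(The other dependency links word 4 to a gap after word 5.)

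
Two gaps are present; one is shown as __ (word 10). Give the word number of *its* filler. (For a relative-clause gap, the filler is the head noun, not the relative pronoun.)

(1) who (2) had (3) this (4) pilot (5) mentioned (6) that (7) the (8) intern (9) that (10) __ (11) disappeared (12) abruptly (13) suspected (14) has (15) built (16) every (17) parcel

The marked gap is inside the relative clause, the subject of "disappeared".
Its filler is the head noun "intern" (via "that"), at word 8.
(The other dependency links word 1 to a gap after word 13.)

8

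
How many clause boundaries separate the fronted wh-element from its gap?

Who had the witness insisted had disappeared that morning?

"who" is extracted from the subject of "disappeared".
Boundaries crossed, outermost first: [Ø] — 1 in total.

1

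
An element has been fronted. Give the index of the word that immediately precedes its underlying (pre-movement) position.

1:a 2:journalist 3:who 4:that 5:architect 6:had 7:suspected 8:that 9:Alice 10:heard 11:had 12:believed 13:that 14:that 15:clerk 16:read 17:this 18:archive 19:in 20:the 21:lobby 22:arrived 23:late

10

The displaced element is "a journalist" (word 2).
It is linked across 2 clause boundaries (that → Ø).
It functions as the subject of "believed", so the gap sits immediately after word 10 ("heard").
Base order: That architect had suspected that Alice heard that a journalist had believed that that clerk read this archive in the lobby.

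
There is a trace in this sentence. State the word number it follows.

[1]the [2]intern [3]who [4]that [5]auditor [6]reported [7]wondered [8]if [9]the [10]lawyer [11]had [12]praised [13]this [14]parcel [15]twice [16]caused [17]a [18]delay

6

The displaced element is "the intern" (word 2).
It is linked across 1 clause boundary (Ø).
It functions as the subject of "wondered", so the gap sits immediately after word 6 ("reported").
Base order: That auditor reported that the intern wondered if the lawyer had praised this parcel twice.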